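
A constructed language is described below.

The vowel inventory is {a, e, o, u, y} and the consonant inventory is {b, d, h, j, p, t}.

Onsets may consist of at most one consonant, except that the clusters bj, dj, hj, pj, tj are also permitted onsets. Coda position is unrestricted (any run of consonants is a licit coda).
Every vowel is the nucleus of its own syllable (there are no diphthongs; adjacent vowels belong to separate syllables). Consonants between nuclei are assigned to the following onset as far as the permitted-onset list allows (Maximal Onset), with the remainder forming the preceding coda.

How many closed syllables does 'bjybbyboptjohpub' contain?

4

Nuclei (vowels): y, y, o, o, u → 5 syllables.
/y…y/ gap (V1→V2): /bb/ splits as /b/ + /b/ (/b/ is the longest suffix that is a licit onset).
/y…o/ gap (V2→V3): /b/ → onset of the next syllable (single consonants are always licit onsets).
/o…o/ gap (V3→V4): /ptj/; trying suffixes from longest down, /tj/ is the first permitted one, so coda /p/ | onset /tj/.
/o…u/ gap (V4→V5): /hp/ splits as /h/ + /p/ (/p/ is the longest suffix that is a licit onset).
So the parse is bjyb.by.bop.tjoh.pub.
Classifying each syllable: /bjyb/ (closed), /by/ (open), /bop/ (closed), /tjoh/ (closed), /pub/ (closed).
Closed syllables: 4.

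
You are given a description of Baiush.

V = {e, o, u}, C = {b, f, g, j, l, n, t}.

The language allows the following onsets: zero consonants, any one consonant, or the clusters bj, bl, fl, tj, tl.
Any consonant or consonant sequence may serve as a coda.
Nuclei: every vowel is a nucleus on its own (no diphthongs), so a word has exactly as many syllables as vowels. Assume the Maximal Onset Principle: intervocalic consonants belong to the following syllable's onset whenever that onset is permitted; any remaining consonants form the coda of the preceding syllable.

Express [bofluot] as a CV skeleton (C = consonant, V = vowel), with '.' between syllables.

The vowels are o, u, o — 3 nuclei, so 3 syllables.
σ1/σ2 boundary: cluster /fl/ — /fl/ is itself a permitted onset, so the whole cluster goes right; preceding coda = ∅.
σ2/σ3 boundary: nothing intervenes; syllable break is V.V.
Syllabification: bo.flu.ot.
Mapping each syllable to C/V: /bo/ → CV, /flu/ → CCV, /ot/ → VC.

CV.CCV.VC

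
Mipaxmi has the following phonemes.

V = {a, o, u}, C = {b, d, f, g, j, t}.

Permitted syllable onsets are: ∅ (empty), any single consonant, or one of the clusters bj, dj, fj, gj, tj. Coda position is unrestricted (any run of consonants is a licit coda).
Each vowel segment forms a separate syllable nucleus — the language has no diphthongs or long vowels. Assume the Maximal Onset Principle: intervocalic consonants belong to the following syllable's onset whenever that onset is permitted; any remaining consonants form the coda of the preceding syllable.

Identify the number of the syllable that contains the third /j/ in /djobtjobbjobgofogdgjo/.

3

The vowels are o, o, o, o, o, o — 6 nuclei, so 6 syllables.
V1 /o/ – V2 /o/: /btj/ splits as /b/ + /tj/ (/tj/ is the longest suffix that is a licit onset).
V2 /o/ – V3 /o/: /bbj/ — longest licit onset from the right is /bj/, leaving /b/ as coda.
V3 /o/ – V4 /o/: /bg/; trying suffixes from longest down, /g/ is the first permitted one, so coda /b/ | onset /g/.
V4 /o/ – V5 /o/: just /f/ — single C goes to the following onset.
V5 /o/ – V6 /o/: /gdgj/; trying suffixes from longest down, /gj/ is the first permitted one, so coda /gd/ | onset /gj/.
Putting it together: djob.tjob.bjob.go.fogd.gjo.
The third /j/ is in the onset of syllable 3 (/bjob/).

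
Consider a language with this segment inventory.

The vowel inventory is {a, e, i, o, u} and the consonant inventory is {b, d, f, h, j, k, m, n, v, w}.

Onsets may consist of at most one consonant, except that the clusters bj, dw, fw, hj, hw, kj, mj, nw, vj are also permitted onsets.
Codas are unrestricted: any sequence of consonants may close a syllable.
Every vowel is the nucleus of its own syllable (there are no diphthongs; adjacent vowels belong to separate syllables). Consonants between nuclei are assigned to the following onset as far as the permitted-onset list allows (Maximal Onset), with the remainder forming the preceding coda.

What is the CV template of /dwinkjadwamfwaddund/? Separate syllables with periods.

CCVC.CCV.CCVC.CCVC.CVCC

Vowels present: i, a, a, a, u; each is a nucleus, giving 5 syllables.
σ1/σ2 boundary: /nkj/ splits as /n/ + /kj/ (/kj/ is the longest suffix that is a licit onset).
σ2/σ3 boundary: /dw/ is a licit onset in full, so it all attaches to the next syllable.
σ3/σ4 boundary: /mfw/ — longest licit onset from the right is /fw/, leaving /m/ as coda.
σ4/σ5 boundary: /dd/ splits as /d/ + /d/ (/d/ is the longest suffix that is a licit onset).
Putting it together: dwin.kja.dwam.fwad.dund.
Mapping each syllable to C/V: /dwin/ → CCVC, /kja/ → CCV, /dwam/ → CCVC, /fwad/ → CCVC, /dund/ → CVCC.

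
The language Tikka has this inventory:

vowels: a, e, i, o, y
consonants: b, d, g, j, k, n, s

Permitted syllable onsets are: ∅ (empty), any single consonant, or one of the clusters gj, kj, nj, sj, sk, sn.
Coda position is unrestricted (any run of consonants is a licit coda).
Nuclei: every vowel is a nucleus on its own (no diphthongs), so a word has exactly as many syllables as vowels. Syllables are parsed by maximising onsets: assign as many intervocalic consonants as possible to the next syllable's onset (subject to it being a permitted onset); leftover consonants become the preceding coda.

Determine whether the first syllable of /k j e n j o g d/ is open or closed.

open

Nuclei (vowels): e, o → 2 syllables.
V1 /e/ – V2 /o/: /nj/ is a licit onset in full, so it all attaches to the next syllable.
So the parse is kje.njogd.
Syllable 1 is /kje/; it ends in its nucleus with no coda, so it is open.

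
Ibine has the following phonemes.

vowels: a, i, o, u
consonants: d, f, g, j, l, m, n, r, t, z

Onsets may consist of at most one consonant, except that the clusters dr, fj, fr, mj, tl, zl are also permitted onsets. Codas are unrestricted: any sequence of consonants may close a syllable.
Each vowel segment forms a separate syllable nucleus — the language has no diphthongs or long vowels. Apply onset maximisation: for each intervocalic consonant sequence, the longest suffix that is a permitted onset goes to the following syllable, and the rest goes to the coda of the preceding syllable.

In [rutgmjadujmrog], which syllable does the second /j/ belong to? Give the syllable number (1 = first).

Vowels present: u, a, u, o; each is a nucleus, giving 4 syllables.
σ1/σ2 boundary: /tgmj/ splits as /tg/ + /mj/ (/mj/ is the longest suffix that is a licit onset).
σ2/σ3 boundary: just /d/ — single C goes to the following onset.
σ3/σ4 boundary: /jmr/ splits as /jm/ + /r/ (/r/ is the longest suffix that is a licit onset).
So the parse is rutg.mja.dujm.rog.
The second /j/ is in the coda of syllable 3 (/dujm/).

3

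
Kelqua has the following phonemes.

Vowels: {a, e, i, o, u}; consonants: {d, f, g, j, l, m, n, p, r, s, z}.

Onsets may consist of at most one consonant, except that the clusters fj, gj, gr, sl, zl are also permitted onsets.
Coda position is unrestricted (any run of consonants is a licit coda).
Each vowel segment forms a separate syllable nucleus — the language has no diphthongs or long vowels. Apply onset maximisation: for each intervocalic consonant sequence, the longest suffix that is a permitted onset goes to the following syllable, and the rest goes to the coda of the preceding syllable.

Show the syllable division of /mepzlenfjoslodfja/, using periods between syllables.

mep.zlen.fjo.slod.fja

Nuclei (vowels): e, e, o, o, a → 5 syllables.
σ1/σ2 boundary: cluster /pzl/ — the longest permitted-onset suffix is /zl/; onset = /zl/, preceding coda = /p/.
σ2/σ3 boundary: /nfj/ splits as /n/ + /fj/ (/fj/ is the longest suffix that is a licit onset).
σ3/σ4 boundary: /sl/ — entire cluster is a permitted onset → onset /sl/, coda ∅.
σ4/σ5 boundary: cluster /dfj/ — the longest permitted-onset suffix is /fj/; onset = /fj/, preceding coda = /d/.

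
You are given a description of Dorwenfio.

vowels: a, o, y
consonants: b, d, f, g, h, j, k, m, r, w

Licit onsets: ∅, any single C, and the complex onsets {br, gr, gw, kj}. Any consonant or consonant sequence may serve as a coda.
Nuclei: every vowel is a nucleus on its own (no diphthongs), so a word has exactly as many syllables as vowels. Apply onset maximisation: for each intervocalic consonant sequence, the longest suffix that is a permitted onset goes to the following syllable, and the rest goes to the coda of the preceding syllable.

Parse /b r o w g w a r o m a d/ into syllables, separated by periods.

brow.gwa.ro.mad

Nuclei (vowels): o, a, o, a → 4 syllables.
V1 /o/ – V2 /a/: cluster /wgw/ — the longest permitted-onset suffix is /gw/; onset = /gw/, preceding coda = /w/.
V2 /a/ – V3 /o/: /r/ is a single consonant, so it becomes the next onset.
V3 /o/ – V4 /a/: /m/ is a single consonant, so it becomes the next onset.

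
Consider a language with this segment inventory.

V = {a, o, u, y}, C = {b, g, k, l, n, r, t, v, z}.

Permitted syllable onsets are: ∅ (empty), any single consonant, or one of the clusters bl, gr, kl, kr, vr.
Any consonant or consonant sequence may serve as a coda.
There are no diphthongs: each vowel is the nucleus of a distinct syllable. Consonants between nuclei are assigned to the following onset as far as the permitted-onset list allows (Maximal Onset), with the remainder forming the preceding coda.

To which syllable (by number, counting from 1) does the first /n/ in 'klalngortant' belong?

Vowels present: a, o, a; each is a nucleus, giving 3 syllables.
V1 /a/ – V2 /o/: /lng/ — longest licit onset from the right is /g/, leaving /ln/ as coda.
V2 /o/ – V3 /a/: /rt/ splits as /r/ + /t/ (/t/ is the longest suffix that is a licit onset).
Putting it together: klaln.gor.tant.
The first /n/ is in the coda of syllable 1 (/klaln/).

1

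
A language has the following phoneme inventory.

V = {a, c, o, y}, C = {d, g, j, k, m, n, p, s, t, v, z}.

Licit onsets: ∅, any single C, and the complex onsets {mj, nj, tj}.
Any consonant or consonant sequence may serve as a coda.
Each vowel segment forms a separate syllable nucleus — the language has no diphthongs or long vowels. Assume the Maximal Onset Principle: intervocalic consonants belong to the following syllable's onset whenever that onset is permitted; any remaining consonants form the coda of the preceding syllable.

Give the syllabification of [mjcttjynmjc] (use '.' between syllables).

The vowels are c, y, c — 3 nuclei, so 3 syllables.
V1 /c/ – V2 /y/: /ttj/ — longest licit onset from the right is /tj/, leaving /t/ as coda.
V2 /y/ – V3 /c/: /nmj/ — longest licit onset from the right is /mj/, leaving /n/ as coda.

mjct.tjyn.mjc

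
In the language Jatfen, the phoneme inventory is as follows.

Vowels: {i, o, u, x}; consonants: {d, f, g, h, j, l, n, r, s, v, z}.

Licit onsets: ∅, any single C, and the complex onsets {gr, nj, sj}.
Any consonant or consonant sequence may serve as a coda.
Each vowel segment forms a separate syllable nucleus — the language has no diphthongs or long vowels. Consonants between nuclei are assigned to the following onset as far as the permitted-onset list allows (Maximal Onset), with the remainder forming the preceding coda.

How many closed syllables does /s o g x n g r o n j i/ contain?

1

Vowels present: o, x, o, i; each is a nucleus, giving 4 syllables.
σ1/σ2 boundary: just /g/ — single C goes to the following onset.
σ2/σ3 boundary: /ngr/ — longest licit onset from the right is /gr/, leaving /n/ as coda.
σ3/σ4 boundary: /nj/ is a licit onset in full, so it all attaches to the next syllable.
Syllabification: so.gxn.gro.nji.
Classifying each syllable: /so/ (open), /gxn/ (closed), /gro/ (open), /nji/ (open).
Closed syllables: 1.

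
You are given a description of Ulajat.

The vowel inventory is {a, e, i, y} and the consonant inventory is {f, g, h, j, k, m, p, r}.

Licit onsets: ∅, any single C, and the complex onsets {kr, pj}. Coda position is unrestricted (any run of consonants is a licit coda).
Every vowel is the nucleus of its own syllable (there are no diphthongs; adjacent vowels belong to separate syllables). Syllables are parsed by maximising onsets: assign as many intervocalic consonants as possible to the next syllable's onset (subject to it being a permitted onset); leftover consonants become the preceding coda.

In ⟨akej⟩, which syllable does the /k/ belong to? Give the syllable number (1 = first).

2

Vowels present: a, e; each is a nucleus, giving 2 syllables.
V1 /a/ – V2 /e/: just /k/ — single C goes to the following onset.
Putting it together: a.kej.
The /k/ is in the onset of syllable 2 (/kej/).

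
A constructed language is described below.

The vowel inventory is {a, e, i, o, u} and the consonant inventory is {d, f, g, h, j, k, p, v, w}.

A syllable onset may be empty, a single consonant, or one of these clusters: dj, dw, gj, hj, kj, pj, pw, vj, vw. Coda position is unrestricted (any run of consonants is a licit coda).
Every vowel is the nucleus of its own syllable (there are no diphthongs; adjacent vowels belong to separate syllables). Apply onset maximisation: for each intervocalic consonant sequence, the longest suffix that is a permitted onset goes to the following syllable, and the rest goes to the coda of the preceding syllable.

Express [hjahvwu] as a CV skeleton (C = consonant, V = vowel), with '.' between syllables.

CCVC.CCV

Nuclei (vowels): a, u → 2 syllables.
V1 /a/ – V2 /u/: /hvw/ — longest licit onset from the right is /vw/, leaving /h/ as coda.
So the parse is hjah.vwu.
Mapping each syllable to C/V: /hjah/ → CCVC, /vwu/ → CCV.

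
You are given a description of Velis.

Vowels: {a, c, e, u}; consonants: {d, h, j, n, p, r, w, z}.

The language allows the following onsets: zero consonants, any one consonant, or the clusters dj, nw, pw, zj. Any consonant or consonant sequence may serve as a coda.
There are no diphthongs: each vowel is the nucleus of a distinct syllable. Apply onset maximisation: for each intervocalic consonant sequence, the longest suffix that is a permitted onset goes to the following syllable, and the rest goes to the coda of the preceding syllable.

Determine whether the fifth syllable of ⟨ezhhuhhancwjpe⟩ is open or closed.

Vowels present: e, u, a, c, e; each is a nucleus, giving 5 syllables.
/e…u/ gap (V1→V2): cluster /zhh/ — the longest permitted-onset suffix is /h/; onset = /h/, preceding coda = /zh/.
/u…a/ gap (V2→V3): /hh/; trying suffixes from longest down, /h/ is the first permitted one, so coda /h/ | onset /h/.
/a…c/ gap (V3→V4): just /n/ — single C goes to the following onset.
/c…e/ gap (V4→V5): /wjp/; trying suffixes from longest down, /p/ is the first permitted one, so coda /wj/ | onset /p/.
Syllabification: ezh.huh.ha.ncwj.pe.
Syllable 5 is /pe/; it ends in its nucleus with no coda, so it is open.

open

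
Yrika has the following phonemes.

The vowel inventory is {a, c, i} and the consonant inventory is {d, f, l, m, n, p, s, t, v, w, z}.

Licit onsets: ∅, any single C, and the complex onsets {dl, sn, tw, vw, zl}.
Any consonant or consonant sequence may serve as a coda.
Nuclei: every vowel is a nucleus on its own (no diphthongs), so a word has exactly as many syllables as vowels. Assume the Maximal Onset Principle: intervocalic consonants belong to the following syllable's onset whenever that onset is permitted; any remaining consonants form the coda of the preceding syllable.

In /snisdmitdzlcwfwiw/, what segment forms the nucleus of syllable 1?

i

Nuclei (vowels): i, i, c, i → 4 syllables.
The first nucleus (vowel 1 from the left) is /i/.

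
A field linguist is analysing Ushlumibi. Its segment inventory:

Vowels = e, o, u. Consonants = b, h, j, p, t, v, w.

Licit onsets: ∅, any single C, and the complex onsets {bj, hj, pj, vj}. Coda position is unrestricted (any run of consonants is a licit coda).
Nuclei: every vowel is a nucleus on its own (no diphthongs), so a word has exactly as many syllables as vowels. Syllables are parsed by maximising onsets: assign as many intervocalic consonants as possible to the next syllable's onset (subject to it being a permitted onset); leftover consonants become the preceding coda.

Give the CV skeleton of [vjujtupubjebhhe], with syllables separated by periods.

CCVC.CV.CV.CCVCC.CV

The vowels are u, u, u, e, e — 5 nuclei, so 5 syllables.
/u…u/ gap (V1→V2): /jt/ — longest licit onset from the right is /t/, leaving /j/ as coda.
/u…u/ gap (V2→V3): /p/ is a single consonant, so it becomes the next onset.
/u…e/ gap (V3→V4): /bj/ — entire cluster is a permitted onset → onset /bj/, coda ∅.
/e…e/ gap (V4→V5): cluster /bhh/ — the longest permitted-onset suffix is /h/; onset = /h/, preceding coda = /bh/.
Syllabification: vjuj.tu.pu.bjebh.he.
Mapping each syllable to C/V: /vjuj/ → CCVC, /tu/ → CV, /pu/ → CV, /bjebh/ → CCVCC, /he/ → CV.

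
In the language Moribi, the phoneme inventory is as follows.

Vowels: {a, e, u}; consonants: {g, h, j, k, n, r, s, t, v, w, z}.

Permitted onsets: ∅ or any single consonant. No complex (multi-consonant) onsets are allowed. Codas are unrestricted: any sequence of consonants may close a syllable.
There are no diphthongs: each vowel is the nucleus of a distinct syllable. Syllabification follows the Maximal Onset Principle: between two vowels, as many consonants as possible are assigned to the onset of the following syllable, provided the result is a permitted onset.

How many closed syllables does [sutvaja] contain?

Nuclei (vowels): u, a, a → 3 syllables.
Between /u/ (V1) and /a/ (V2): cluster /tv/ — the longest permitted-onset suffix is /v/; onset = /v/, preceding coda = /t/.
Between /a/ (V2) and /a/ (V3): just /j/ — single C goes to the following onset.
So the parse is sut.va.ja.
Classifying each syllable: /sut/ (closed), /va/ (open), /ja/ (open).
Closed syllables: 1.

1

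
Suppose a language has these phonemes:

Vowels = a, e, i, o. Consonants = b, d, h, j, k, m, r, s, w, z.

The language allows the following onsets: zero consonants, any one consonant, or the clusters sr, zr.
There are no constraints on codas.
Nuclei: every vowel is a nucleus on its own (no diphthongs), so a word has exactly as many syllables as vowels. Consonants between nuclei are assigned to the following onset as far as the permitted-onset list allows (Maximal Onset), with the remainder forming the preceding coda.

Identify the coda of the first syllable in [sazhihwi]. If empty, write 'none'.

z

Nuclei (vowels): a, i, i → 3 syllables.
V1 /a/ – V2 /i/: /zh/; trying suffixes from longest down, /h/ is the first permitted one, so coda /z/ | onset /h/.
V2 /i/ – V3 /i/: /hw/; trying suffixes from longest down, /w/ is the first permitted one, so coda /h/ | onset /w/.
Syllabification: saz.hih.wi.
Syllable 1 is /saz/: onset /s/, nucleus /a/, coda /z/.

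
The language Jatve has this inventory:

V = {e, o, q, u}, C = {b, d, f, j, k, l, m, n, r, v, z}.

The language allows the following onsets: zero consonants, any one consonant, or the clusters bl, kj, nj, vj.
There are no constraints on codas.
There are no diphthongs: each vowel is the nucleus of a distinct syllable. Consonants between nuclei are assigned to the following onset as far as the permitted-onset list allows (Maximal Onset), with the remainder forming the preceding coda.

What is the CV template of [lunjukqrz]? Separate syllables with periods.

CV.CCV.CVCC

The vowels are u, u, q — 3 nuclei, so 3 syllables.
/u…u/ gap (V1→V2): cluster /nj/ — /nj/ is itself a permitted onset, so the whole cluster goes right; preceding coda = ∅.
/u…q/ gap (V2→V3): /k/ → onset of the next syllable (single consonants are always licit onsets).
Putting it together: lu.nju.kqrz.
Mapping each syllable to C/V: /lu/ → CV, /nju/ → CCV, /kqrz/ → CVCC.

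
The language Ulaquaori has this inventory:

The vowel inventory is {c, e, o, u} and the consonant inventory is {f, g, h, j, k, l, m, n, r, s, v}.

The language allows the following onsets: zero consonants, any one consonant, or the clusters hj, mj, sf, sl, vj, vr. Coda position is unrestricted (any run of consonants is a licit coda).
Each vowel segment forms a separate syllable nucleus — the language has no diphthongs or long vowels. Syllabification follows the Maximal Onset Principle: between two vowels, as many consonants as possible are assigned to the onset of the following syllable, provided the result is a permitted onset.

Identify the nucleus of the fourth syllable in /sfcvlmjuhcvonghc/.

o

Vowels present: c, u, c, o, c; each is a nucleus, giving 5 syllables.
The fourth nucleus (vowel 4 from the left) is /o/.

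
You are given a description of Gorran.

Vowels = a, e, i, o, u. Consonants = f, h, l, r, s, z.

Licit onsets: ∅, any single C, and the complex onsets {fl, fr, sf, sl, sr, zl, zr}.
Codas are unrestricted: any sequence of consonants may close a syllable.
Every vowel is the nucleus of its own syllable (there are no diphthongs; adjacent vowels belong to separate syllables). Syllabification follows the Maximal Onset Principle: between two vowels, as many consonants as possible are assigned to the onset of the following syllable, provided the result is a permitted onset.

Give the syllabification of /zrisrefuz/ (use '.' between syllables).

Nuclei (vowels): i, e, u → 3 syllables.
V1 /i/ – V2 /e/: /sr/ — entire cluster is a permitted onset → onset /sr/, coda ∅.
V2 /e/ – V3 /u/: /f/ → onset of the next syllable (single consonants are always licit onsets).

zri.sre.fuz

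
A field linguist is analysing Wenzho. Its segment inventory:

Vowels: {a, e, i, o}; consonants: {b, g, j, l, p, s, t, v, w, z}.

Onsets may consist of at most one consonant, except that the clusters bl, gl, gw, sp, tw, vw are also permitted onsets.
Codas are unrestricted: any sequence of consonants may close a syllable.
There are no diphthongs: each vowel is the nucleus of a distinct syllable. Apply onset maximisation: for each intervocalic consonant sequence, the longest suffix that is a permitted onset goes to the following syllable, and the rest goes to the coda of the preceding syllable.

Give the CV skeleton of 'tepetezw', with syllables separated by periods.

CV.CV.CVCC

Nuclei (vowels): e, e, e → 3 syllables.
σ1/σ2 boundary: just /p/ — single C goes to the following onset.
σ2/σ3 boundary: /t/ → onset of the next syllable (single consonants are always licit onsets).
So the parse is te.pe.tezw.
Mapping each syllable to C/V: /te/ → CV, /pe/ → CV, /tezw/ → CVCC.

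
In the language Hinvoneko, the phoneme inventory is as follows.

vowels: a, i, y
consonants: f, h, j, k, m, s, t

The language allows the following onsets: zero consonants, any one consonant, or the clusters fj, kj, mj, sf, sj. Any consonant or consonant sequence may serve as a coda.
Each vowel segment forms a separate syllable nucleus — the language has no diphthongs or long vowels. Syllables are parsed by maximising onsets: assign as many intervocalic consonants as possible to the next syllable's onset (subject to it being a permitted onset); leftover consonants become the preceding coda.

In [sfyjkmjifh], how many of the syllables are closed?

The vowels are y, i — 2 nuclei, so 2 syllables.
/y…i/ gap (V1→V2): cluster /jkmj/ — the longest permitted-onset suffix is /mj/; onset = /mj/, preceding coda = /jk/.
So the parse is sfyjk.mjifh.
Classifying each syllable: /sfyjk/ (closed), /mjifh/ (closed).
Closed syllables: 2.

2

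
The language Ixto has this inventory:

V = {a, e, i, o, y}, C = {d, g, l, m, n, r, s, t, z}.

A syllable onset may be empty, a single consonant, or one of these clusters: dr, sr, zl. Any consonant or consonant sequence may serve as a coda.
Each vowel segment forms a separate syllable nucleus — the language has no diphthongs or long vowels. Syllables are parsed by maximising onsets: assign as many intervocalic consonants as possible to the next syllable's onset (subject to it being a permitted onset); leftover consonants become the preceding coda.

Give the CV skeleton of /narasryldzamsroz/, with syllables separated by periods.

CV.CV.CCVCC.CVC.CCVC

The vowels are a, a, y, a, o — 5 nuclei, so 5 syllables.
/a…a/ gap (V1→V2): /r/ → onset of the next syllable (single consonants are always licit onsets).
/a…y/ gap (V2→V3): /sr/ — entire cluster is a permitted onset → onset /sr/, coda ∅.
/y…a/ gap (V3→V4): /ldz/ splits as /ld/ + /z/ (/z/ is the longest suffix that is a licit onset).
/a…o/ gap (V4→V5): /msr/ — longest licit onset from the right is /sr/, leaving /m/ as coda.
Result: na.ra.sryld.zam.sroz.
Mapping each syllable to C/V: /na/ → CV, /ra/ → CV, /sryld/ → CCVCC, /zam/ → CVC, /sroz/ → CCVC.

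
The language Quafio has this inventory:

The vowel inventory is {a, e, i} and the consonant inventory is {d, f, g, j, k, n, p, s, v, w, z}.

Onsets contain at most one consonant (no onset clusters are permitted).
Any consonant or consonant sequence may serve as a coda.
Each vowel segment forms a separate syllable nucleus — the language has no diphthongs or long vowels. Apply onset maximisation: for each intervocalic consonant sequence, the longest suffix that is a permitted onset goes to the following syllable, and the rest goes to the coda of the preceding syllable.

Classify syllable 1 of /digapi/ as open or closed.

open

The vowels are i, a, i — 3 nuclei, so 3 syllables.
Between /i/ (V1) and /a/ (V2): /g/ → onset of the next syllable (single consonants are always licit onsets).
Between /a/ (V2) and /i/ (V3): /p/ is a single consonant, so it becomes the next onset.
Result: di.ga.pi.
Syllable 1 is /di/; it ends in its nucleus with no coda, so it is open.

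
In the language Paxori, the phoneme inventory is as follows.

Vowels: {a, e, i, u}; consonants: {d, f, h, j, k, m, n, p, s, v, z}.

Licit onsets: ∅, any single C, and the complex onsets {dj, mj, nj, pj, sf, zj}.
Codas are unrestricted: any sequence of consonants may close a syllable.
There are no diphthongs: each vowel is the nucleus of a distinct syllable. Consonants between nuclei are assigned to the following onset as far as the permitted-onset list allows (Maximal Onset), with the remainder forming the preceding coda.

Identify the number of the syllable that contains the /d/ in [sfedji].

2

Vowels present: e, i; each is a nucleus, giving 2 syllables.
/e…i/ gap (V1→V2): /dj/ — entire cluster is a permitted onset → onset /dj/, coda ∅.
Result: sfe.dji.
The /d/ is in the onset of syllable 2 (/dji/).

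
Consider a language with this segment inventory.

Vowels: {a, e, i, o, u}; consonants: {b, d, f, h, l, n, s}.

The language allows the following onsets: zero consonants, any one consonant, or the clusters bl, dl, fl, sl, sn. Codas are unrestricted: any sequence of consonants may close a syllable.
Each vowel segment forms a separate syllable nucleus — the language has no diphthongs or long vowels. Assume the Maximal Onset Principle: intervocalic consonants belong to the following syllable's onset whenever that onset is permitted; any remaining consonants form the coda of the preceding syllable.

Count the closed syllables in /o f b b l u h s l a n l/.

Vowels present: o, u, a; each is a nucleus, giving 3 syllables.
/o…u/ gap (V1→V2): cluster /fbbl/ — the longest permitted-onset suffix is /bl/; onset = /bl/, preceding coda = /fb/.
/u…a/ gap (V2→V3): /hsl/ splits as /h/ + /sl/ (/sl/ is the longest suffix that is a licit onset).
Putting it together: ofb.bluh.slanl.
Classifying each syllable: /ofb/ (closed), /bluh/ (closed), /slanl/ (closed).
Closed syllables: 3.

3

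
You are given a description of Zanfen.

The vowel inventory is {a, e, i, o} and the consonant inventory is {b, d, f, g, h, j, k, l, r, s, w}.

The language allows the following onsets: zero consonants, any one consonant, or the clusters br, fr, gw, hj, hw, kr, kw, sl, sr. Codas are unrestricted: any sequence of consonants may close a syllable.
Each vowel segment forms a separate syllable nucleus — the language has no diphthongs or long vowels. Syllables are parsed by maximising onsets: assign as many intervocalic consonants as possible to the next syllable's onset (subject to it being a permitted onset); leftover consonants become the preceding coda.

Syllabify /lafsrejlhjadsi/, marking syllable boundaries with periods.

The vowels are a, e, a, i — 4 nuclei, so 4 syllables.
/a…e/ gap (V1→V2): /fsr/ — longest licit onset from the right is /sr/, leaving /f/ as coda.
/e…a/ gap (V2→V3): cluster /jlhj/ — the longest permitted-onset suffix is /hj/; onset = /hj/, preceding coda = /jl/.
/a…i/ gap (V3→V4): cluster /ds/ — the longest permitted-onset suffix is /s/; onset = /s/, preceding coda = /d/.

laf.srejl.hjad.si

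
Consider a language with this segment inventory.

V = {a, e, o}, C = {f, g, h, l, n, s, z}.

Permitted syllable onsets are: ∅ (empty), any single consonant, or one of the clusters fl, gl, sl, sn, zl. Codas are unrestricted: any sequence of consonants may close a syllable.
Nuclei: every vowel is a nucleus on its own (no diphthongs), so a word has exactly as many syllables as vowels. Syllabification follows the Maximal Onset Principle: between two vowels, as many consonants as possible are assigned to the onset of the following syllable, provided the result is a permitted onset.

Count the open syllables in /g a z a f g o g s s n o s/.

1

Nuclei (vowels): a, a, o, o → 4 syllables.
V1 /a/ – V2 /a/: just /z/ — single C goes to the following onset.
V2 /a/ – V3 /o/: /fg/; trying suffixes from longest down, /g/ is the first permitted one, so coda /f/ | onset /g/.
V3 /o/ – V4 /o/: /gssn/ — longest licit onset from the right is /sn/, leaving /gs/ as coda.
Putting it together: ga.zaf.gogs.snos.
Classifying each syllable: /ga/ (open), /zaf/ (closed), /gogs/ (closed), /snos/ (closed).
Open syllables: 1.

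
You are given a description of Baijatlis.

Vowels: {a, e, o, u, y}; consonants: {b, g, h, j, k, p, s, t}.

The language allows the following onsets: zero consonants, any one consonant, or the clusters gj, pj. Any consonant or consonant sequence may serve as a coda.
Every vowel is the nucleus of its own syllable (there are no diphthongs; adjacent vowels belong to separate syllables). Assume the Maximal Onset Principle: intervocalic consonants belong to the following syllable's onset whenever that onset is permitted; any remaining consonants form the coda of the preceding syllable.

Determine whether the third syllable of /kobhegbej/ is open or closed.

closed

Nuclei (vowels): o, e, e → 3 syllables.
σ1/σ2 boundary: /bh/ splits as /b/ + /h/ (/h/ is the longest suffix that is a licit onset).
σ2/σ3 boundary: cluster /gb/ — the longest permitted-onset suffix is /b/; onset = /b/, preceding coda = /g/.
So the parse is kob.heg.bej.
Syllable 3 is /bej/ with coda /j/, so it is closed.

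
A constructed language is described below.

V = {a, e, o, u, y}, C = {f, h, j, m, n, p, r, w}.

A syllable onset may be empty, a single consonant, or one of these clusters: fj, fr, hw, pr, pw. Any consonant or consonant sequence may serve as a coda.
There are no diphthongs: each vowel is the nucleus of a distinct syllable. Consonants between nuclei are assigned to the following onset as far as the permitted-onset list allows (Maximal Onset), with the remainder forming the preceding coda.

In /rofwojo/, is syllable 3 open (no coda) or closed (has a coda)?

open

Vowels present: o, o, o; each is a nucleus, giving 3 syllables.
σ1/σ2 boundary: cluster /fw/ — the longest permitted-onset suffix is /w/; onset = /w/, preceding coda = /f/.
σ2/σ3 boundary: /j/ is a single consonant, so it becomes the next onset.
So the parse is rof.wo.jo.
Syllable 3 is /jo/; it ends in its nucleus with no coda, so it is open.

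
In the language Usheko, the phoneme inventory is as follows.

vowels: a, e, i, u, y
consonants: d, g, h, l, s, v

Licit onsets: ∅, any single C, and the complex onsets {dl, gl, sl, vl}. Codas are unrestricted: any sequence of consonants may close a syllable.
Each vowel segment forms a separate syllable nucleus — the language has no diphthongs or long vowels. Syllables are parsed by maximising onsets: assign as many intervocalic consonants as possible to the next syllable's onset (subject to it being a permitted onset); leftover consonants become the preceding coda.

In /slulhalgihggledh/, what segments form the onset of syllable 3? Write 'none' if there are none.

Vowels present: u, a, i, e; each is a nucleus, giving 4 syllables.
/u…a/ gap (V1→V2): /lh/ — longest licit onset from the right is /h/, leaving /l/ as coda.
/a…i/ gap (V2→V3): /lg/ — longest licit onset from the right is /g/, leaving /l/ as coda.
/i…e/ gap (V3→V4): cluster /hggl/ — the longest permitted-onset suffix is /gl/; onset = /gl/, preceding coda = /hg/.
So the parse is slul.hal.gihg.gledh.
Syllable 3 is /gihg/: onset /g/, nucleus /i/, coda /hg/.

g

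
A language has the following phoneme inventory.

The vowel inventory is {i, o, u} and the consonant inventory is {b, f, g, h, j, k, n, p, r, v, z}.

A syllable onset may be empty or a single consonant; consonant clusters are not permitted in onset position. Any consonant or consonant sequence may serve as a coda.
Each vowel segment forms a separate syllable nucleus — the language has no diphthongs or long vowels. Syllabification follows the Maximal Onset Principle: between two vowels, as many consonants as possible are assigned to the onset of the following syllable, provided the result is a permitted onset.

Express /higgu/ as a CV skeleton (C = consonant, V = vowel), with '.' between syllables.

CVC.CV

Nuclei (vowels): i, u → 2 syllables.
Between /i/ (V1) and /u/ (V2): /gg/; trying suffixes from longest down, /g/ is the first permitted one, so coda /g/ | onset /g/.
Result: hig.gu.
Mapping each syllable to C/V: /hig/ → CVC, /gu/ → CV.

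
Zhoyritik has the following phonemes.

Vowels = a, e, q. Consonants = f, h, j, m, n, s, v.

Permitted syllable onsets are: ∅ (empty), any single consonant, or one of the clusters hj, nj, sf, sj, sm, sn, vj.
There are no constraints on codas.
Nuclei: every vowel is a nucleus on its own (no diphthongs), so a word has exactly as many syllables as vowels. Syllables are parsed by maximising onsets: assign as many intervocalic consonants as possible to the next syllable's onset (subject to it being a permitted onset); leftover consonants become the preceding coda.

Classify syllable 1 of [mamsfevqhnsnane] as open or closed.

closed

Nuclei (vowels): a, e, q, a, e → 5 syllables.
V1 /a/ – V2 /e/: /msf/; trying suffixes from longest down, /sf/ is the first permitted one, so coda /m/ | onset /sf/.
V2 /e/ – V3 /q/: /v/ is a single consonant, so it becomes the next onset.
V3 /q/ – V4 /a/: cluster /hnsn/ — the longest permitted-onset suffix is /sn/; onset = /sn/, preceding coda = /hn/.
V4 /a/ – V5 /e/: just /n/ — single C goes to the following onset.
Putting it together: mam.sfe.vqhn.sna.ne.
Syllable 1 is /mam/ with coda /m/, so it is closed.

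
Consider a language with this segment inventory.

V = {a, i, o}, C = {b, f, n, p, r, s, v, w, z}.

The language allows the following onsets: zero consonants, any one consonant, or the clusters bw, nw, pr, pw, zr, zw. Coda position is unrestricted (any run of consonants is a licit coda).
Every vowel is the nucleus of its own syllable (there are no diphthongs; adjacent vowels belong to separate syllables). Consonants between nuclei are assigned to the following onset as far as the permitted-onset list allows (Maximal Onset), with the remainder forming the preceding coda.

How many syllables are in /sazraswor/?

Nuclei (vowels): a, a, o → 3 syllables.

3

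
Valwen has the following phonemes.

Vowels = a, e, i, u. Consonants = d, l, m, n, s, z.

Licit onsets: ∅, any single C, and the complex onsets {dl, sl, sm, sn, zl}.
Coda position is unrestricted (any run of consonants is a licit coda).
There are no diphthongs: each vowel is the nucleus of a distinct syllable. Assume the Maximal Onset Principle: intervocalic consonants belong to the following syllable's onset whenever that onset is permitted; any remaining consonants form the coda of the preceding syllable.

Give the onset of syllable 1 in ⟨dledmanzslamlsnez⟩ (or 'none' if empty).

Nuclei (vowels): e, a, a, e → 4 syllables.
σ1/σ2 boundary: /dm/; trying suffixes from longest down, /m/ is the first permitted one, so coda /d/ | onset /m/.
σ2/σ3 boundary: cluster /nzsl/ — the longest permitted-onset suffix is /sl/; onset = /sl/, preceding coda = /nz/.
σ3/σ4 boundary: /mlsn/; trying suffixes from longest down, /sn/ is the first permitted one, so coda /ml/ | onset /sn/.
Result: dled.manz.slaml.snez.
Syllable 1 is /dled/: onset /dl/, nucleus /e/, coda /d/.

dl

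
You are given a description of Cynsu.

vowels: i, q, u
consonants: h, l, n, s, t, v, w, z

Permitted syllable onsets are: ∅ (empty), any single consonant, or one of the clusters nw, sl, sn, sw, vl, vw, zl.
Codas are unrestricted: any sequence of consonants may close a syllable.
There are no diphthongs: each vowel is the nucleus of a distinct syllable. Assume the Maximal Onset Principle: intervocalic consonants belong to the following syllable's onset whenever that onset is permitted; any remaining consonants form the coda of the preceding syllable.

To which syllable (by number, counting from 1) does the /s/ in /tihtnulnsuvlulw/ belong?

3

The vowels are i, u, u, u — 4 nuclei, so 4 syllables.
V1 /i/ – V2 /u/: /htn/; trying suffixes from longest down, /n/ is the first permitted one, so coda /ht/ | onset /n/.
V2 /u/ – V3 /u/: /lns/; trying suffixes from longest down, /s/ is the first permitted one, so coda /ln/ | onset /s/.
V3 /u/ – V4 /u/: /vl/ is a licit onset in full, so it all attaches to the next syllable.
Putting it together: tiht.nuln.su.vlulw.
The /s/ is in the onset of syllable 3 (/su/).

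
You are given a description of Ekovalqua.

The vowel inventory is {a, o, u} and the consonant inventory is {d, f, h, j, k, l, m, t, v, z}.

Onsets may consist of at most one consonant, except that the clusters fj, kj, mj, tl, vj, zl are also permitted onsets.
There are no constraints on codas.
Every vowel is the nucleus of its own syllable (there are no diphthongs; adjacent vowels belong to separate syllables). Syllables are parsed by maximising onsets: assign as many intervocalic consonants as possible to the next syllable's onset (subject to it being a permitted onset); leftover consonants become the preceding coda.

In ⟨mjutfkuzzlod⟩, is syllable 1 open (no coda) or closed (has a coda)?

The vowels are u, u, o — 3 nuclei, so 3 syllables.
/u…u/ gap (V1→V2): /tfk/; trying suffixes from longest down, /k/ is the first permitted one, so coda /tf/ | onset /k/.
/u…o/ gap (V2→V3): /zzl/; trying suffixes from longest down, /zl/ is the first permitted one, so coda /z/ | onset /zl/.
Syllabification: mjutf.kuz.zlod.
Syllable 1 is /mjutf/ with coda /tf/, so it is closed.

closed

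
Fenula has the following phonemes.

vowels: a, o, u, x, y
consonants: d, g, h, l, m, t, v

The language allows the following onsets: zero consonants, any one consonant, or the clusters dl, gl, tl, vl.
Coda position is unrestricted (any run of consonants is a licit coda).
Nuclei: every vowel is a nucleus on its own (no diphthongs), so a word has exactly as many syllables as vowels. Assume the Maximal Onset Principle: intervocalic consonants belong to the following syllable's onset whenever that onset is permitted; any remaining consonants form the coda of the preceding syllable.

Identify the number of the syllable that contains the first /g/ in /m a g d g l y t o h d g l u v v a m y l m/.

1

The vowels are a, y, o, u, a, y — 6 nuclei, so 6 syllables.
/a…y/ gap (V1→V2): /gdgl/ splits as /gd/ + /gl/ (/gl/ is the longest suffix that is a licit onset).
/y…o/ gap (V2→V3): /t/ → onset of the next syllable (single consonants are always licit onsets).
/o…u/ gap (V3→V4): /hdgl/; trying suffixes from longest down, /gl/ is the first permitted one, so coda /hd/ | onset /gl/.
/u…a/ gap (V4→V5): /vv/ splits as /v/ + /v/ (/v/ is the longest suffix that is a licit onset).
/a…y/ gap (V5→V6): /m/ → onset of the next syllable (single consonants are always licit onsets).
So the parse is magd.gly.tohd.gluv.va.mylm.
The first /g/ is in the coda of syllable 1 (/magd/).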